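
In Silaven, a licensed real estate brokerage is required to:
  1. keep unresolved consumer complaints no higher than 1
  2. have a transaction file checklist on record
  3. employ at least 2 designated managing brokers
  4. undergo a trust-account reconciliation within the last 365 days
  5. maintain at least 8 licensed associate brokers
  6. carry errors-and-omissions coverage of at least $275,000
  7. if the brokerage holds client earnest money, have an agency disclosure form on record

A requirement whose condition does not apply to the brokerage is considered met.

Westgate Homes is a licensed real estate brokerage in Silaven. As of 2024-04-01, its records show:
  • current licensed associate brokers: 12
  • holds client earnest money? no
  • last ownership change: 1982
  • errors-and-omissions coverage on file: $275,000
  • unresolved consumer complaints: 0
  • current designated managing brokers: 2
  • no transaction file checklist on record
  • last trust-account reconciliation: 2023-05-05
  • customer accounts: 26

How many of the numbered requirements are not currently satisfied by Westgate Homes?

1. unresolved consumer complaints 0 ≤ 1 → met
2. transaction file checklist absent → not met
3. designated managing brokers 2 ≥ 2 → met
4. trust-account reconciliation 332 days ago vs limit 365 → met
5. licensed associate brokers 12 ≥ 8 → met
6. errors-and-omissions coverage $275,000 ≥ $275,000 → met
7. condition 'holds client earnest money' does not hold → requirement n/a → met
Not met: 1 of 7

1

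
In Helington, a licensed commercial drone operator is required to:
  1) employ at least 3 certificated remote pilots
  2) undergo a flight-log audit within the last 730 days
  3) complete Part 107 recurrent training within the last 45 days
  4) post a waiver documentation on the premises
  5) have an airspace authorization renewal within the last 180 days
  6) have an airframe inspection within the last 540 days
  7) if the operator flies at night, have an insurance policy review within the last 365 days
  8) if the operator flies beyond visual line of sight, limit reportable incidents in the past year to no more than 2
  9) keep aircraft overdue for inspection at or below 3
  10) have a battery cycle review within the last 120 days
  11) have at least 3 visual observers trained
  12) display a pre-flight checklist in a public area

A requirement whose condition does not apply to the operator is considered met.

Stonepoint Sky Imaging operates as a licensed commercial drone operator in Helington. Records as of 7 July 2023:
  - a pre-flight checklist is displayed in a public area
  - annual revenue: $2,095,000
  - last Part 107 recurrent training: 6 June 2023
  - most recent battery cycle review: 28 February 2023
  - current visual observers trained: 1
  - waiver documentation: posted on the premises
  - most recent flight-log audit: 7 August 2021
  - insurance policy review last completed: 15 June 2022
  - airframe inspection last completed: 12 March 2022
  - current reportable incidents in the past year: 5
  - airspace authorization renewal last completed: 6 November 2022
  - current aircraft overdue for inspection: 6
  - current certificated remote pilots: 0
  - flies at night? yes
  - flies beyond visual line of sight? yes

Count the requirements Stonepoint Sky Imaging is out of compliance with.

1. certificated remote pilots 0 < 3 → not met
2. flight-log audit 699 days ago vs limit 730 → met
3. Part 107 recurrent training 31 days ago vs limit 45 → met
4. waiver documentation present → met
5. airspace authorization renewal 243 days ago vs limit 180 → not met
6. airframe inspection 482 days ago vs limit 540 → met
7. condition 'flies at night' holds; insurance policy review 387 days ago vs limit 365 → not met
8. condition 'flies beyond visual line of sight' holds; reportable incidents in the past year 5 > 2 → not met
9. aircraft overdue for inspection 6 > 3 → not met
10. battery cycle review 129 days ago vs limit 120 → not met
11. visual observers trained 1 < 3 → not met
12. pre-flight checklist present → met
Not met: 7 of 12

7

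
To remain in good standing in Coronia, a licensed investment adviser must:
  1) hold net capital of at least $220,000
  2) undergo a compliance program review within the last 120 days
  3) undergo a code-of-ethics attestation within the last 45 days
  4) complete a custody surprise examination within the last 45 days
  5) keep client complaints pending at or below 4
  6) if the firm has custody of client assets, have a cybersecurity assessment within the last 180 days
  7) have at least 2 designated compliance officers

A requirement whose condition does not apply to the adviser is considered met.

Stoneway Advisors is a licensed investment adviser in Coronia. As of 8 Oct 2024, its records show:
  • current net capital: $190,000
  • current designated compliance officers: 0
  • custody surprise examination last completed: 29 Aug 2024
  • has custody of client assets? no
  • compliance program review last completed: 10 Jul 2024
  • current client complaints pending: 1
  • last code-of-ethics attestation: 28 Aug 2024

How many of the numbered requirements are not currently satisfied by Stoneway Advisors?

2

1. net capital $190,000 < $220,000 → not met
2. compliance program review 90 days ago vs limit 120 → met
3. code-of-ethics attestation 41 days ago vs limit 45 → met
4. custody surprise examination 40 days ago vs limit 45 → met
5. client complaints pending 1 ≤ 4 → met
6. condition 'has custody of client assets' does not hold → requirement n/a → met
7. designated compliance officers 0 < 2 → not met
Not met: 2 of 7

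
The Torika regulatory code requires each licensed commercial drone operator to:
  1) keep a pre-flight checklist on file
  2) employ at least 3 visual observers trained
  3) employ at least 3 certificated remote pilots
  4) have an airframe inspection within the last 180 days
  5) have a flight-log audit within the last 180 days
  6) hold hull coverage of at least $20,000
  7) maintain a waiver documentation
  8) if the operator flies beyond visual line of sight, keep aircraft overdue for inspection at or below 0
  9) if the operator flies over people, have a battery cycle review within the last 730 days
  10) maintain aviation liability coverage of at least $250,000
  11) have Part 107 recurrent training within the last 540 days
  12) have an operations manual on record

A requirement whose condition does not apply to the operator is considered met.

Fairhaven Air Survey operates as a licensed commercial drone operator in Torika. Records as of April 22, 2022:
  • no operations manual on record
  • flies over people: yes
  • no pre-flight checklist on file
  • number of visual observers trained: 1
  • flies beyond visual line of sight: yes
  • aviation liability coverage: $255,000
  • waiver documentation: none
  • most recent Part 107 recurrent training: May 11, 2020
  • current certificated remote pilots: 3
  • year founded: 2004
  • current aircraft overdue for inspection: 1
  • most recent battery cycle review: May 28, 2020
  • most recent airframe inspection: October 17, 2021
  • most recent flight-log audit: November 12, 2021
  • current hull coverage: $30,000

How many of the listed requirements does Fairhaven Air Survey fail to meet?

7

1. pre-flight checklist absent → not met
2. visual observers trained 1 < 3 → not met
3. certificated remote pilots 3 ≥ 3 → met
4. airframe inspection 187 days ago vs limit 180 → not met
5. flight-log audit 161 days ago vs limit 180 → met
6. hull coverage $30,000 ≥ $20,000 → met
7. waiver documentation absent → not met
8. condition 'flies beyond visual line of sight' holds; aircraft overdue for inspection 1 > 0 → not met
9. condition 'flies over people' holds; battery cycle review 694 days ago vs limit 730 → met
10. aviation liability coverage $255,000 ≥ $250,000 → met
11. Part 107 recurrent training 711 days ago vs limit 540 → not met
12. operations manual absent → not met
Not met: 7 of 12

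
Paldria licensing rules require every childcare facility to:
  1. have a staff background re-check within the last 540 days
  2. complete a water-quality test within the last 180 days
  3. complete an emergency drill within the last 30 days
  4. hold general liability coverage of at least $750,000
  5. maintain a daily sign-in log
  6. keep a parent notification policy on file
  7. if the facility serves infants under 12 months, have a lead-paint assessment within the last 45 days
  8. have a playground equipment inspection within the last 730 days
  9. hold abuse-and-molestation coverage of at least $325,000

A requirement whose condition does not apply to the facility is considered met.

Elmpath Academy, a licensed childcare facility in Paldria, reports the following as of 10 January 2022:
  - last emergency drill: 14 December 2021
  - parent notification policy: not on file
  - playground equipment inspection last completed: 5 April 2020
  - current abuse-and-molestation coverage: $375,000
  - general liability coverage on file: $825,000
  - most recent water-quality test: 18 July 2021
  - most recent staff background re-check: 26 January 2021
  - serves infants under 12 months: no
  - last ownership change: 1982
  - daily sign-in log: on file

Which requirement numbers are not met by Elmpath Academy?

1. staff background re-check 349 days ago vs limit 540 → met
2. water-quality test 176 days ago vs limit 180 → met
3. emergency drill 27 days ago vs limit 30 → met
4. general liability coverage $825,000 ≥ $750,000 → met
5. daily sign-in log present → met
6. parent notification policy absent → not met
7. condition 'serves infants under 12 months' does not hold → requirement n/a → met
8. playground equipment inspection 645 days ago vs limit 730 → met
9. abuse-and-molestation coverage $375,000 ≥ $325,000 → met
Not met: 6

6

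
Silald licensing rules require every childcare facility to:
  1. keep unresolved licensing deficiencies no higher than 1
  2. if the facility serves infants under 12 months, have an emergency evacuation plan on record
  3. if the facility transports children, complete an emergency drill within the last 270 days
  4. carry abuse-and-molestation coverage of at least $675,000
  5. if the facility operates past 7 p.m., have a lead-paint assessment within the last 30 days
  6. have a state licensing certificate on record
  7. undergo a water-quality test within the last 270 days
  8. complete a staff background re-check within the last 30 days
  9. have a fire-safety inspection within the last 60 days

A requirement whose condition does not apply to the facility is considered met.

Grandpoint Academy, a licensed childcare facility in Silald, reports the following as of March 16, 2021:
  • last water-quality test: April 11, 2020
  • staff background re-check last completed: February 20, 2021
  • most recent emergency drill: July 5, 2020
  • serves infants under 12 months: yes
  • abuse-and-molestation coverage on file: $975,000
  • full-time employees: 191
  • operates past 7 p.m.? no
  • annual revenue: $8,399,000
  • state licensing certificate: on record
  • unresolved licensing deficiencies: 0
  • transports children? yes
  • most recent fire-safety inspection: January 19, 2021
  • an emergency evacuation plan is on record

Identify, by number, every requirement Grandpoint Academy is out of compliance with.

1. unresolved licensing deficiencies 0 ≤ 1 → met
2. condition 'serves infants under 12 months' holds; emergency evacuation plan present → met
3. condition 'transports children' holds; emergency drill 254 days ago vs limit 270 → met
4. abuse-and-molestation coverage $975,000 ≥ $675,000 → met
5. condition 'operates past 7 p.m.' does not hold → requirement n/a → met
6. state licensing certificate present → met
7. water-quality test 339 days ago vs limit 270 → not met
8. staff background re-check 24 days ago vs limit 30 → met
9. fire-safety inspection 56 days ago vs limit 60 → met
Not met: 7

7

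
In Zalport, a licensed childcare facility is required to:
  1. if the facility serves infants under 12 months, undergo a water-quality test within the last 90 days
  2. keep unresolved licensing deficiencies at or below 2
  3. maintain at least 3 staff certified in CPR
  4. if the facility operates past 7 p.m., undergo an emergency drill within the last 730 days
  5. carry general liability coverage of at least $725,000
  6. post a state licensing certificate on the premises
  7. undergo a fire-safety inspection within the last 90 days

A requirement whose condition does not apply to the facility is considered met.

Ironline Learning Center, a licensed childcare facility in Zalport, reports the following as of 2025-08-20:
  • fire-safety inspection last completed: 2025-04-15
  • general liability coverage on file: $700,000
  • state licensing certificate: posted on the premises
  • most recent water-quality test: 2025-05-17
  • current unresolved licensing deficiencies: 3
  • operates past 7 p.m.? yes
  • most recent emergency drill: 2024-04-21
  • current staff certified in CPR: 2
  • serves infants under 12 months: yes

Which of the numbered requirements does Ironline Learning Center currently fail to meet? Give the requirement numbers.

1, 2, 3, 5, 7

1. condition 'serves infants under 12 months' holds; water-quality test 95 days ago vs limit 90 → not met
2. unresolved licensing deficiencies 3 > 2 → not met
3. staff certified in CPR 2 < 3 → not met
4. condition 'operates past 7 p.m.' holds; emergency drill 486 days ago vs limit 730 → met
5. general liability coverage $700,000 < $725,000 → not met
6. state licensing certificate present → met
7. fire-safety inspection 127 days ago vs limit 90 → not met
Not met: 1, 2, 3, 5, 7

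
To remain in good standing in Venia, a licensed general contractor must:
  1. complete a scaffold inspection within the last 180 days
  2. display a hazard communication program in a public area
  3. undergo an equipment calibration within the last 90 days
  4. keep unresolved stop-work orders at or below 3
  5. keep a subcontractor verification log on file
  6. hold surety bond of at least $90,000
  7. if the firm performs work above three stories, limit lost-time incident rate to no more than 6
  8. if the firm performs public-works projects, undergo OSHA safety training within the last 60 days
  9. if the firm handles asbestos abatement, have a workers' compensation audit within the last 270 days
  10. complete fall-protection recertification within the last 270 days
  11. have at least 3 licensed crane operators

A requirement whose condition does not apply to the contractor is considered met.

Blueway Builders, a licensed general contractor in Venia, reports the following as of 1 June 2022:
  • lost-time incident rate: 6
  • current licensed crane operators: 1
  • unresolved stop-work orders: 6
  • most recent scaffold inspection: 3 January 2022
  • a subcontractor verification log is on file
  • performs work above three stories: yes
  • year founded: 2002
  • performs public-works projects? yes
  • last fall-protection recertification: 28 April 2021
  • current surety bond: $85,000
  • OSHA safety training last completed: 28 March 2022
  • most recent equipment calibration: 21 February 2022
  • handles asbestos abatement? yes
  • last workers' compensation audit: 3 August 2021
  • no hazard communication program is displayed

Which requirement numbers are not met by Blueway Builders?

2, 3, 4, 6, 8, 9, 10, 11

1. scaffold inspection 149 days ago vs limit 180 → met
2. hazard communication program absent → not met
3. equipment calibration 100 days ago vs limit 90 → not met
4. unresolved stop-work orders 6 > 3 → not met
5. subcontractor verification log present → met
6. surety bond $85,000 < $90,000 → not met
7. condition 'performs work above three stories' holds; lost-time incident rate 6 ≤ 6 → met
8. condition 'performs public-works projects' holds; OSHA safety training 65 days ago vs limit 60 → not met
9. condition 'handles asbestos abatement' holds; workers' compensation audit 302 days ago vs limit 270 → not met
10. fall-protection recertification 399 days ago vs limit 270 → not met
11. licensed crane operators 1 < 3 → not met
Not met: 2, 3, 4, 6, 8, 9, 10, 11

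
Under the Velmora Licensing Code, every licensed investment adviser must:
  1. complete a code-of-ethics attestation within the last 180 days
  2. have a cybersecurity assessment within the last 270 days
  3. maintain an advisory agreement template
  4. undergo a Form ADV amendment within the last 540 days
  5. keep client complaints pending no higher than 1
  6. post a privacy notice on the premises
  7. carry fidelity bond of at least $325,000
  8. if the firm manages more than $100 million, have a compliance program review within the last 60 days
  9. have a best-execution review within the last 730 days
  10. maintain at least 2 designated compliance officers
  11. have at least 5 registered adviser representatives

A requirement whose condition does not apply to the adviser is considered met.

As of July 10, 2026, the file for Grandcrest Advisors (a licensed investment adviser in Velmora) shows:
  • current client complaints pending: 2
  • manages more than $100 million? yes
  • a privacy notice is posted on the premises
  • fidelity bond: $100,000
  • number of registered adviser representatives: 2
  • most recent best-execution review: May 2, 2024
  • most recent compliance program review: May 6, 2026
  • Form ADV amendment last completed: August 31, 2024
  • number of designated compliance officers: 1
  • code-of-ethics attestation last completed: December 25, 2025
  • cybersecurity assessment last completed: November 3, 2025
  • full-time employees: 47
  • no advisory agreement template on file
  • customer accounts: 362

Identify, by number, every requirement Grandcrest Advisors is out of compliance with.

1, 3, 4, 5, 7, 8, 9, 10, 11

1. code-of-ethics attestation 197 days ago vs limit 180 → not met
2. cybersecurity assessment 249 days ago vs limit 270 → met
3. advisory agreement template absent → not met
4. Form ADV amendment 678 days ago vs limit 540 → not met
5. client complaints pending 2 > 1 → not met
6. privacy notice present → met
7. fidelity bond $100,000 < $325,000 → not met
8. condition 'manages more than $100 million' holds; compliance program review 65 days ago vs limit 60 → not met
9. best-execution review 799 days ago vs limit 730 → not met
10. designated compliance officers 1 < 2 → not met
11. registered adviser representatives 2 < 5 → not met
Not met: 1, 3, 4, 5, 7, 8, 9, 10, 11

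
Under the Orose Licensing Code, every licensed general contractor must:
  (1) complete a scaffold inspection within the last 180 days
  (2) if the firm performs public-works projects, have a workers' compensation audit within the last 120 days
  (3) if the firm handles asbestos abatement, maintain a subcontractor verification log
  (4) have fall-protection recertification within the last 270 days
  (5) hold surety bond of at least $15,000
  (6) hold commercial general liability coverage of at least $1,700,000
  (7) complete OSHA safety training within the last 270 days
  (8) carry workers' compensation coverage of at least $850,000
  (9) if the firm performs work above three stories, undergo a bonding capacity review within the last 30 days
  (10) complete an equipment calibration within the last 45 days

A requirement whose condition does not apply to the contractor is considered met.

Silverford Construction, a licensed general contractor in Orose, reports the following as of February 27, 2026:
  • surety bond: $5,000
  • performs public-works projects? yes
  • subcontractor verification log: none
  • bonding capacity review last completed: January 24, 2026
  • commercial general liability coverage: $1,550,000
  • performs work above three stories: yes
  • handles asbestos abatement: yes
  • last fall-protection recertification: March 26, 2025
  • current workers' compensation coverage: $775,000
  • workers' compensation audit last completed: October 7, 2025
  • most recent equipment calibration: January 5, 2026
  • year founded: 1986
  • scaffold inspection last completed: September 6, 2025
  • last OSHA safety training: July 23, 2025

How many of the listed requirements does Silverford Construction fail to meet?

8

1. scaffold inspection 174 days ago vs limit 180 → met
2. condition 'performs public-works projects' holds; workers' compensation audit 143 days ago vs limit 120 → not met
3. condition 'handles asbestos abatement' holds; subcontractor verification log absent → not met
4. fall-protection recertification 338 days ago vs limit 270 → not met
5. surety bond $5,000 < $15,000 → not met
6. commercial general liability coverage $1,550,000 < $1,700,000 → not met
7. OSHA safety training 219 days ago vs limit 270 → met
8. workers' compensation coverage $775,000 < $850,000 → not met
9. condition 'performs work above three stories' holds; bonding capacity review 34 days ago vs limit 30 → not met
10. equipment calibration 53 days ago vs limit 45 → not met
Not met: 8 of 10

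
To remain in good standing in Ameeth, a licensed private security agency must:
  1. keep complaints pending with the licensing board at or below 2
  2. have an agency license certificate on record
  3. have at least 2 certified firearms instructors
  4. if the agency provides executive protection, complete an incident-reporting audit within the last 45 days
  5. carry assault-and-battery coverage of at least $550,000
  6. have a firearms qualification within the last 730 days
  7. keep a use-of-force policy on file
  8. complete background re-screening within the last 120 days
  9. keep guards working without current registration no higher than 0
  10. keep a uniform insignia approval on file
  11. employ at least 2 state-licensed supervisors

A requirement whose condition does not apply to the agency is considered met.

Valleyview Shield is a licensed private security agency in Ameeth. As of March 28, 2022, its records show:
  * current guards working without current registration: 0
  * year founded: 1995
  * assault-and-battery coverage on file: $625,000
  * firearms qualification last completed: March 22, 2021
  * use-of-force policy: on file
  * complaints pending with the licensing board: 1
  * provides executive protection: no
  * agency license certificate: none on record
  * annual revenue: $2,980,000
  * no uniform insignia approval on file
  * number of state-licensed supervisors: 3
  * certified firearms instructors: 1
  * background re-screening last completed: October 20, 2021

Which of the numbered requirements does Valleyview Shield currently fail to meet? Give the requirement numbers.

2, 3, 8, 10

1. complaints pending with the licensing board 1 ≤ 2 → met
2. agency license certificate absent → not met
3. certified firearms instructors 1 < 2 → not met
4. condition 'provides executive protection' does not hold → requirement n/a → met
5. assault-and-battery coverage $625,000 ≥ $550,000 → met
6. firearms qualification 371 days ago vs limit 730 → met
7. use-of-force policy present → met
8. background re-screening 159 days ago vs limit 120 → not met
9. guards working without current registration 0 ≤ 0 → met
10. uniform insignia approval absent → not met
11. state-licensed supervisors 3 ≥ 2 → met
Not met: 2, 3, 8, 10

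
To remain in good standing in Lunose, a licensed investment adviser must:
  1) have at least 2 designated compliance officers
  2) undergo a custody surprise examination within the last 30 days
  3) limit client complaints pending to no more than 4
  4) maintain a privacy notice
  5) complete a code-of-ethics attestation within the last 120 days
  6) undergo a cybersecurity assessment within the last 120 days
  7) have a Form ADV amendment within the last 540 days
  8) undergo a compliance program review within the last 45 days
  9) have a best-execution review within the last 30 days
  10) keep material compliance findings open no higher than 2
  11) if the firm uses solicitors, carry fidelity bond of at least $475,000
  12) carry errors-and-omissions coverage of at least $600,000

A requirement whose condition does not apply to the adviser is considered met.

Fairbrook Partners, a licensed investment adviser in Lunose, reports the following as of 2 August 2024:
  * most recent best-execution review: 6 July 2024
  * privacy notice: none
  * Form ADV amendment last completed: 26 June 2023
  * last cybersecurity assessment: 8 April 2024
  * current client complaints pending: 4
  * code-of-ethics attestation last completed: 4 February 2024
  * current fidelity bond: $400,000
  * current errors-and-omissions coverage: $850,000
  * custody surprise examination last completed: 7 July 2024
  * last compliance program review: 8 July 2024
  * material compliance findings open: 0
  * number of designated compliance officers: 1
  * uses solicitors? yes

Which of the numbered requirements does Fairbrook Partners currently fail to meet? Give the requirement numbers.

1. designated compliance officers 1 < 2 → not met
2. custody surprise examination 26 days ago vs limit 30 → met
3. client complaints pending 4 ≤ 4 → met
4. privacy notice absent → not met
5. code-of-ethics attestation 180 days ago vs limit 120 → not met
6. cybersecurity assessment 116 days ago vs limit 120 → met
7. Form ADV amendment 403 days ago vs limit 540 → met
8. compliance program review 25 days ago vs limit 45 → met
9. best-execution review 27 days ago vs limit 30 → met
10. material compliance findings open 0 ≤ 2 → met
11. condition 'uses solicitors' holds; fidelity bond $400,000 < $475,000 → not met
12. errors-and-omissions coverage $850,000 ≥ $600,000 → met
Not met: 1, 4, 5, 11

1, 4, 5, 11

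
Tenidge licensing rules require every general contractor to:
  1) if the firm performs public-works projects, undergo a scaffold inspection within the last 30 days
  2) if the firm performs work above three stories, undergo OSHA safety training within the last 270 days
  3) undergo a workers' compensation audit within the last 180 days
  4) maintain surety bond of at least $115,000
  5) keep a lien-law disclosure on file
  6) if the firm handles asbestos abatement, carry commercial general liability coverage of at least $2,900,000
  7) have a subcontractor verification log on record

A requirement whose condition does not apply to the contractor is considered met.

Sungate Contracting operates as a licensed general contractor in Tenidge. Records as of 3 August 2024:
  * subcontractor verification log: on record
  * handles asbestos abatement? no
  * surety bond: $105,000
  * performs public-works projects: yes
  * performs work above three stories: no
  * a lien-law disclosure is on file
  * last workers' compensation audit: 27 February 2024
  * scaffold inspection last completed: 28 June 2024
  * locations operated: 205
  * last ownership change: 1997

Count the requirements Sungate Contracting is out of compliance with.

1. condition 'performs public-works projects' holds; scaffold inspection 36 days ago vs limit 30 → not met
2. condition 'performs work above three stories' does not hold → requirement n/a → met
3. workers' compensation audit 158 days ago vs limit 180 → met
4. surety bond $105,000 < $115,000 → not met
5. lien-law disclosure present → met
6. condition 'handles asbestos abatement' does not hold → requirement n/a → met
7. subcontractor verification log present → met
Not met: 2 of 7

2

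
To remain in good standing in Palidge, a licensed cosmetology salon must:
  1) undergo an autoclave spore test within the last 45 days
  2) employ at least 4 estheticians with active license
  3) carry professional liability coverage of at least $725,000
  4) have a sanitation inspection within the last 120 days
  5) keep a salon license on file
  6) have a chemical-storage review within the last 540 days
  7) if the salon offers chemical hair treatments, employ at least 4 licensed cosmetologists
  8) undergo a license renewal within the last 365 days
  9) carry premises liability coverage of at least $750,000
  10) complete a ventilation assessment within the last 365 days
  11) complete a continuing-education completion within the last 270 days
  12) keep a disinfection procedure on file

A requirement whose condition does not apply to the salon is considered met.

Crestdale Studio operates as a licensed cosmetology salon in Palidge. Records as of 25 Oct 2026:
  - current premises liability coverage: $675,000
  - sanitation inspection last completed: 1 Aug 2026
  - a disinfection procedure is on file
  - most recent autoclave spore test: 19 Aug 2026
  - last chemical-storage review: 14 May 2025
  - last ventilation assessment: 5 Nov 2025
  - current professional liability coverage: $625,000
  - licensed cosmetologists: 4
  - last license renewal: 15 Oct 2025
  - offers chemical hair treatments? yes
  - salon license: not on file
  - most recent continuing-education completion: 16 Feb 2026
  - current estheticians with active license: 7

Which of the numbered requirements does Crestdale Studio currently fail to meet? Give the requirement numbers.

1, 3, 5, 8, 9

1. autoclave spore test 67 days ago vs limit 45 → not met
2. estheticians with active license 7 ≥ 4 → met
3. professional liability coverage $625,000 < $725,000 → not met
4. sanitation inspection 85 days ago vs limit 120 → met
5. salon license absent → not met
6. chemical-storage review 529 days ago vs limit 540 → met
7. condition 'offers chemical hair treatments' holds; licensed cosmetologists 4 ≥ 4 → met
8. license renewal 375 days ago vs limit 365 → not met
9. premises liability coverage $675,000 < $750,000 → not met
10. ventilation assessment 354 days ago vs limit 365 → met
11. continuing-education completion 251 days ago vs limit 270 → met
12. disinfection procedure present → met
Not met: 1, 3, 5, 8, 9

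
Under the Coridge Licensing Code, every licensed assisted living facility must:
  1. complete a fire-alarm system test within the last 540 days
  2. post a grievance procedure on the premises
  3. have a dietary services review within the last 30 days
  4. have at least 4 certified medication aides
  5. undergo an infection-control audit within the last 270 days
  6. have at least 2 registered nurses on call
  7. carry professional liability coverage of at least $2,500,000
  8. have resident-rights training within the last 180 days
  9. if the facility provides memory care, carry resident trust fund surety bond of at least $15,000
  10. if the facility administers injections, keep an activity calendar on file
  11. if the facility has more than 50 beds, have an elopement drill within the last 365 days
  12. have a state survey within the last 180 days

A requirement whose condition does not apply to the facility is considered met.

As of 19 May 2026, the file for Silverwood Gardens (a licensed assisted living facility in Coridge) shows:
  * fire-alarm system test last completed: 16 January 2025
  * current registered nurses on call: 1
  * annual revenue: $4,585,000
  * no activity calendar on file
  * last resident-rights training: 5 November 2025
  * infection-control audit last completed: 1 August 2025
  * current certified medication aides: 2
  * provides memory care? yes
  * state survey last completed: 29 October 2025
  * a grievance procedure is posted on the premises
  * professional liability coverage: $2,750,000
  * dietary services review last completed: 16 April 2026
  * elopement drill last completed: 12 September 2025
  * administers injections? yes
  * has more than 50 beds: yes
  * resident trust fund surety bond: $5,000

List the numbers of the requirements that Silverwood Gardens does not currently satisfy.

1. fire-alarm system test 488 days ago vs limit 540 → met
2. grievance procedure present → met
3. dietary services review 33 days ago vs limit 30 → not met
4. certified medication aides 2 < 4 → not met
5. infection-control audit 291 days ago vs limit 270 → not met
6. registered nurses on call 1 < 2 → not met
7. professional liability coverage $2,750,000 ≥ $2,500,000 → met
8. resident-rights training 195 days ago vs limit 180 → not met
9. condition 'provides memory care' holds; resident trust fund surety bond $5,000 < $15,000 → not met
10. condition 'administers injections' holds; activity calendar absent → not met
11. condition 'has more than 50 beds' holds; elopement drill 249 days ago vs limit 365 → met
12. state survey 202 days ago vs limit 180 → not met
Not met: 3, 4, 5, 6, 8, 9, 10, 12

3, 4, 5, 6, 8, 9, 10, 12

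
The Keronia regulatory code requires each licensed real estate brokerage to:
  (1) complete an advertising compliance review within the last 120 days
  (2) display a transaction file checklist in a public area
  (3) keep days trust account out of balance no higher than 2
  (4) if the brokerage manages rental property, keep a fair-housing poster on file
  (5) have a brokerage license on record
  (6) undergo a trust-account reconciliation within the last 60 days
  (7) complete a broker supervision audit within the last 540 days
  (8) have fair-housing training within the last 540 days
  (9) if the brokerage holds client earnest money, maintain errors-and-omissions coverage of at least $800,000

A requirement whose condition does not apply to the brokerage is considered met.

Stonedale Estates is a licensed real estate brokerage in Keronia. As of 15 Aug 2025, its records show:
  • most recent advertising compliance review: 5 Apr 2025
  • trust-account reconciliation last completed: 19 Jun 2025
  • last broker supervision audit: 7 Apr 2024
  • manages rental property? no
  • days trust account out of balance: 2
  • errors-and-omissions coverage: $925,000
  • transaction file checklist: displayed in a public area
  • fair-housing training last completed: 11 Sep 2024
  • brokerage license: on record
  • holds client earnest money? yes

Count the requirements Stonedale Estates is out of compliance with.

1

1. advertising compliance review 132 days ago vs limit 120 → not met
2. transaction file checklist present → met
3. days trust account out of balance 2 ≤ 2 → met
4. condition 'manages rental property' does not hold → requirement n/a → met
5. brokerage license present → met
6. trust-account reconciliation 57 days ago vs limit 60 → met
7. broker supervision audit 495 days ago vs limit 540 → met
8. fair-housing training 338 days ago vs limit 540 → met
9. condition 'holds client earnest money' holds; errors-and-omissions coverage $925,000 ≥ $800,000 → met
Not met: 1 of 9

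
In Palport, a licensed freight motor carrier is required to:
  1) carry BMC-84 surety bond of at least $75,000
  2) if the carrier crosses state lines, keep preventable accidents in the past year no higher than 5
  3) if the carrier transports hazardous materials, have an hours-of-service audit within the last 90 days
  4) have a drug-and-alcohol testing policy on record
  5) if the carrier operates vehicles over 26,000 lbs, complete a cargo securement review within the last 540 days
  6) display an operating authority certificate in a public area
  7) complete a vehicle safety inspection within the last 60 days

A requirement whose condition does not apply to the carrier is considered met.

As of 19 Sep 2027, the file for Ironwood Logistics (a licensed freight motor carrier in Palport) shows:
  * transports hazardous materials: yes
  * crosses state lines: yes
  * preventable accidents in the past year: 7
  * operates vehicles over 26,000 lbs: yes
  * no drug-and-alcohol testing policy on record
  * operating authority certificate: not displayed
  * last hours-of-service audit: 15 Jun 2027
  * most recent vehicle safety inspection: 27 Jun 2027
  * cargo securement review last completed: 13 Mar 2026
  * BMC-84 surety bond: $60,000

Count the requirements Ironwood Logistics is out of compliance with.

7

1. BMC-84 surety bond $60,000 < $75,000 → not met
2. condition 'crosses state lines' holds; preventable accidents in the past year 7 > 5 → not met
3. condition 'transports hazardous materials' holds; hours-of-service audit 96 days ago vs limit 90 → not met
4. drug-and-alcohol testing policy absent → not met
5. condition 'operates vehicles over 26,000 lbs' holds; cargo securement review 555 days ago vs limit 540 → not met
6. operating authority certificate absent → not met
7. vehicle safety inspection 84 days ago vs limit 60 → not met
Not met: 7 of 7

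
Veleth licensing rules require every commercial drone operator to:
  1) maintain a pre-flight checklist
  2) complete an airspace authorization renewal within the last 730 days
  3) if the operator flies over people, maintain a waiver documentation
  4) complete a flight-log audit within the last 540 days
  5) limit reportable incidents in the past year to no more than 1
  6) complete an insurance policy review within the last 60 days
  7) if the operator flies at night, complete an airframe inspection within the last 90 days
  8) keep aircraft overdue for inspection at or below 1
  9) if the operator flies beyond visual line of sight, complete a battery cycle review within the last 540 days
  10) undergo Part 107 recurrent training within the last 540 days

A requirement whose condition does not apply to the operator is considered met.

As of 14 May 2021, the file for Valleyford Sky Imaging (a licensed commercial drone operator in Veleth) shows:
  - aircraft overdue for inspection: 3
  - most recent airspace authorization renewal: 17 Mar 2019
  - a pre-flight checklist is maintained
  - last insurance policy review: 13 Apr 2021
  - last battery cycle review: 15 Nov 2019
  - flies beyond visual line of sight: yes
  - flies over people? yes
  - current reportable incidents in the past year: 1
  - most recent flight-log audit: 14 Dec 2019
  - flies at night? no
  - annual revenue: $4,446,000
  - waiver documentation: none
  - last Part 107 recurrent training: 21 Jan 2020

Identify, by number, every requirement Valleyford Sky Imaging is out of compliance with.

2, 3, 8, 9

1. pre-flight checklist present → met
2. airspace authorization renewal 789 days ago vs limit 730 → not met
3. condition 'flies over people' holds; waiver documentation absent → not met
4. flight-log audit 517 days ago vs limit 540 → met
5. reportable incidents in the past year 1 ≤ 1 → met
6. insurance policy review 31 days ago vs limit 60 → met
7. condition 'flies at night' does not hold → requirement n/a → met
8. aircraft overdue for inspection 3 > 1 → not met
9. condition 'flies beyond visual line of sight' holds; battery cycle review 546 days ago vs limit 540 → not met
10. Part 107 recurrent training 479 days ago vs limit 540 → met
Not met: 2, 3, 8, 9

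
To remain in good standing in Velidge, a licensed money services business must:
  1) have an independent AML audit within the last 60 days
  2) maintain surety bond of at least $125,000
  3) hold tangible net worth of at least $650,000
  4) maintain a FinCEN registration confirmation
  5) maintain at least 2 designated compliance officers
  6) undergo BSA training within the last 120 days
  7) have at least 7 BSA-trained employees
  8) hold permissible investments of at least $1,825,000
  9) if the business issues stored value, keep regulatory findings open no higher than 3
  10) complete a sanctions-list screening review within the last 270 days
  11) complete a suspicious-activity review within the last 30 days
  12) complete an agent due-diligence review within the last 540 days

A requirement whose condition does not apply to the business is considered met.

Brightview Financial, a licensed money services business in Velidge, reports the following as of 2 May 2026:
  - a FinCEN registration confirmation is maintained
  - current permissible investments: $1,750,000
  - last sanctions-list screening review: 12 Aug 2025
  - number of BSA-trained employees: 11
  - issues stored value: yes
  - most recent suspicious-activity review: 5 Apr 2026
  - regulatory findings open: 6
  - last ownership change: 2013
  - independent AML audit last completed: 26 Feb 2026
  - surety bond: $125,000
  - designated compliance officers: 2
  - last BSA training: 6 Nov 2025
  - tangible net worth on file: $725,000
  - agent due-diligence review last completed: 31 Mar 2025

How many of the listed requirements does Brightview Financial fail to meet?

4

1. independent AML audit 65 days ago vs limit 60 → not met
2. surety bond $125,000 ≥ $125,000 → met
3. tangible net worth $725,000 ≥ $650,000 → met
4. FinCEN registration confirmation present → met
5. designated compliance officers 2 ≥ 2 → met
6. BSA training 177 days ago vs limit 120 → not met
7. BSA-trained employees 11 ≥ 7 → met
8. permissible investments $1,750,000 < $1,825,000 → not met
9. condition 'issues stored value' holds; regulatory findings open 6 > 3 → not met
10. sanctions-list screening review 263 days ago vs limit 270 → met
11. suspicious-activity review 27 days ago vs limit 30 → met
12. agent due-diligence review 397 days ago vs limit 540 → met
Not met: 4 of 12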